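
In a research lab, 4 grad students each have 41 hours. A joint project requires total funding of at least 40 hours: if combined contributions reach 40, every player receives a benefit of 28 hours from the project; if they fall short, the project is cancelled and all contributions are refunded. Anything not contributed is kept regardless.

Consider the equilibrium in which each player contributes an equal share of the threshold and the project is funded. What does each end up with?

59 hours

Equal share of the threshold: 40/4 = 10.
At this profile no one gains by cutting their contribution: any cut drops the total below 40, the project is cancelled, contributions are refunded, and the deviator ends with 41, which is less than 41 − 10 + 28 = 59. Contributing more than 10 just wastes the excess. So contributing exactly 10 is a best response.
Each player's payoff: 41 − 10 + 28 = 59.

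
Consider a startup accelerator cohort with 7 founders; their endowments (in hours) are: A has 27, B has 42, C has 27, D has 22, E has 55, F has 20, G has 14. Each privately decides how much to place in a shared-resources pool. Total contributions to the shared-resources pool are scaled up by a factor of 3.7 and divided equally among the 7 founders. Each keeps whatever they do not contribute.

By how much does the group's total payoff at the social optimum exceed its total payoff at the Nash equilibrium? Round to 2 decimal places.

The private return per contributed unit is 3.7/7 = 0.5286 < 1 for every player regardless of endowment, so the Nash equilibrium is zero contribution and the group total is Σ E_j = 27 + 42 + 27 + 22 + 55 + 20 + 14 = 207.
Each contributed unit returns 3.700 to the group, so the social optimum is full contribution by everyone: group total = 3.700 × 207 = 765.90.
Efficiency loss = (3.700 − 1) × 207 = 558.90.

558.90 hours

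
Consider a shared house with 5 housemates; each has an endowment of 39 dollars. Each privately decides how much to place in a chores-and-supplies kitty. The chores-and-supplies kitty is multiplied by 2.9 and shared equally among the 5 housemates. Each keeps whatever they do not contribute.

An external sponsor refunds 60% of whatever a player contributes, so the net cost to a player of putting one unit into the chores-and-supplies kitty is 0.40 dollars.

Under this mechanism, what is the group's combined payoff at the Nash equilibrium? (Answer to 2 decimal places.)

With the mechanism, a contributed unit returns (2.9/5) / 0.40 = 1.4500 per unit of net cost to the contributor — now above 1 — so contributing fully is weakly dominant for every player.
At the Nash equilibrium everyone contributes 39. Group total payoff = 5 × (39 × 0.60 + 2.9 × 39) = 682.50.

682.50 dollars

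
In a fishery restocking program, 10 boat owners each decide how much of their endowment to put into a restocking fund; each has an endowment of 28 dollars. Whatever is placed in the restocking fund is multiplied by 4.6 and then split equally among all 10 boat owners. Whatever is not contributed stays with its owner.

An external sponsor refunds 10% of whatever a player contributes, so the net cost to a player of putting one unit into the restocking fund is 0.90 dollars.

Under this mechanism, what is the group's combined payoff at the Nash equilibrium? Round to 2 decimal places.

Even with the mechanism, each unit contributed returns only (4.6/10) / 0.90 = 0.5111 per unit of net cost, so contributing nothing is still dominant.
At the Nash equilibrium no one contributes; group total payoff = 10 × 28 = 280.

280.00 dollars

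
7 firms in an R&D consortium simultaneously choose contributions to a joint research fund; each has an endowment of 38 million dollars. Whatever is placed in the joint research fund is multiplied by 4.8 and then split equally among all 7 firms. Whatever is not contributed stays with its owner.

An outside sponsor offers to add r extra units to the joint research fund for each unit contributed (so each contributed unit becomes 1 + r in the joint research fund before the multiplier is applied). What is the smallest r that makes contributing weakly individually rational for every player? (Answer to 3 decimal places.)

With matching at rate r, one contributed unit becomes (1 + r) in the joint research fund and returns 4.8 × (1 + r) / 7 to the contributor.
Setting this equal to 1: 1 + r = 7/4.8 = 1.4583.
So the minimum matching rate is r = 1.4583 − 1 = 0.458.

0.458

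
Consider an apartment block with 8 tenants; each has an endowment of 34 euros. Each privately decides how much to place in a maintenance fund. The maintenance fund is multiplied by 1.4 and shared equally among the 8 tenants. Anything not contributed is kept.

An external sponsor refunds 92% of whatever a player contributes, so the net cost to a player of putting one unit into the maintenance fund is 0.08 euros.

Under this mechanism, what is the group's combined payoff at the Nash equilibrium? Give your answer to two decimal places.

The effective private return per unit is now (1.4/8) / 0.08 = 2.1875 > 1, so every player's dominant strategy flips to full contribution.
At the Nash equilibrium everyone contributes 34. Group total payoff = 8 × (34 × 0.92 + 1.4 × 34) = 631.04.

631.04 euros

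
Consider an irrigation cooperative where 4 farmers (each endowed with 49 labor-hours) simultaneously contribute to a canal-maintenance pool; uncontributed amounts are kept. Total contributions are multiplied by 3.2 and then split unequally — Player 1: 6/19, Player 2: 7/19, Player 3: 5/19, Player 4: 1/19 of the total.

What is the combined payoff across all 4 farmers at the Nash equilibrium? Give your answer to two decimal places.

A player with share s gets back 3.2·s per unit contributed, so full contribution is dominant for anyone with s > 1/3.2 = 0.3125 and zero contribution is dominant for anyone below.
Player 1 and Player 2 clear that bar, contributing 49 each; the remaining 2 contribute 0. Total contributed: 98.
The canal-maintenance pool pays out 3.2 × 98 = 313.60 in total (split across the unequal shares, but the aggregate is all that matters for the group sum).
The 2 free-riders keep 49 each, adding 98. Group total = 98 + 313.60 = 411.60.

411.60 labor-hours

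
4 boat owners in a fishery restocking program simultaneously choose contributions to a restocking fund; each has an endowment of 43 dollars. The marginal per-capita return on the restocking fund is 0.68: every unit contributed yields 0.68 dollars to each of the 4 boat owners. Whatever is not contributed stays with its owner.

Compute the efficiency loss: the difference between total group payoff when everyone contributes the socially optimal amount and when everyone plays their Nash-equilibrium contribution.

295.84 dollars

The private return per contributed unit is 0.68 < 1, so contributing 0 is dominant for every player. At the Nash equilibrium everyone keeps their 43, and the group total is 4 × 43 = 172.
Each contributed unit returns 2.720 to the group as a whole (0.68 to each of 4 players), which exceeds 1, so the social optimum is full contribution: group total = 2.720 × 172 = 467.84.
Efficiency loss = 467.84 − 172 = 295.84.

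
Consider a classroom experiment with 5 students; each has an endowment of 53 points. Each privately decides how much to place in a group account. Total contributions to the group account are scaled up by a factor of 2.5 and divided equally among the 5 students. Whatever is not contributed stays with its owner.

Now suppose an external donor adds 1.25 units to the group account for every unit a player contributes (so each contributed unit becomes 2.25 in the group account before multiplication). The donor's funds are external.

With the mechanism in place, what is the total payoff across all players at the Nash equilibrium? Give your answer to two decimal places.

1490.63 points

Under the mechanism each unit contributed yields 2.5 × 2.25 / 5 = 1.1250 back to its contributor per unit of net cost, which exceeds 1, making full contribution the dominant choice for everyone.
At the Nash equilibrium everyone contributes 53. Group total payoff = 2.5 × 2.25 × 265 = 1490.63.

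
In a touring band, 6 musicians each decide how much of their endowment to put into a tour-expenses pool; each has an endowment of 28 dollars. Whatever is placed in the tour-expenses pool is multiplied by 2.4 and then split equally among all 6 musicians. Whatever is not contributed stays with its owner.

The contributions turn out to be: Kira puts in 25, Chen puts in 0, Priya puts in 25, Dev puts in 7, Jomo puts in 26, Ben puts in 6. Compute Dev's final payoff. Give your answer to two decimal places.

Total contributed: 25 + 0 + 25 + 7 + 26 + 6 = 89.
Each receives 2.4 × 89 / 6 = 35.60 from the tour-expenses pool.
Dev keeps 28 − 7 = 21, so Dev's payoff is 21 + 35.60 = 56.60.

56.60 dollars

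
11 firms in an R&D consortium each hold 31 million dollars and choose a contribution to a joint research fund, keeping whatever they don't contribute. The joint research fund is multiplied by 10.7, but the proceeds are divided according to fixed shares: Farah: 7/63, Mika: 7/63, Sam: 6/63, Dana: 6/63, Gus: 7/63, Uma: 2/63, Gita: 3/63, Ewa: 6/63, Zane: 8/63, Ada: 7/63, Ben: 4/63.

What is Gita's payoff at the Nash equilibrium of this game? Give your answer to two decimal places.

157.36 million dollars

For player j, contributing a unit is worthwhile iff 10.7 × (j's share) ≥ 1, i.e. iff j's share is at least 0.0935.
Farah, Mika, Sam, Dana, Gus, Ewa, Zane and Ada clear that bar, contributing 31 each; the remaining 3 contribute 0. Total contributed: 248.
Gita keeps 31 and receives 10.7 × 248 × 3/63 = 126.36 from the joint research fund, for a payoff of 157.36.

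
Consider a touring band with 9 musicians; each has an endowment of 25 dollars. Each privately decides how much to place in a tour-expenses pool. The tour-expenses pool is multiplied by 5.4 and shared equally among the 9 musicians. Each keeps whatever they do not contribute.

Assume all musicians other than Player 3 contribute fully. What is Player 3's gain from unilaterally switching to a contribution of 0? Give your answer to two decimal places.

Switching from a contribution of 25 to 0 lets Player 3 keep an extra 25 dollars, but lowers the tour-expenses pool by 25, which costs Player 3 their own share of that drop: 5.4/9 × 25 = 15.00.
Net gain = 25 − 15.00 = 10.00. The private return per contributed unit (0.6000) is below 1, so free-riding is indeed the best response regardless of what the others do.

10.00 dollars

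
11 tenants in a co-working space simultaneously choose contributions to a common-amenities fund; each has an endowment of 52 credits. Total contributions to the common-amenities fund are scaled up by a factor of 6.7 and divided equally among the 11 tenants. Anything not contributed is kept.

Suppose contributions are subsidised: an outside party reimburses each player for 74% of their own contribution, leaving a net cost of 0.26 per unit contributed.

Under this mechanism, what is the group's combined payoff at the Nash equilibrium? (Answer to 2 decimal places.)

4255.68 credits

The effective private return per unit is now (6.7/11) / 0.26 = 2.3427 > 1, so every player's dominant strategy flips to full contribution.
At the Nash equilibrium everyone contributes 52. Group total payoff = 11 × (52 × 0.74 + 6.7 × 52) = 4255.68.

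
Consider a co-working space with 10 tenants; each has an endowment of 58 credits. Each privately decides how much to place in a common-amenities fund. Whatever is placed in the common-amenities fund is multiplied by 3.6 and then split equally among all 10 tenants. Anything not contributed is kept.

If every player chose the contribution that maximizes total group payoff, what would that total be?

2088.00 credits

Each contributed unit returns 3.600 to the group as a whole (0.3600 to each of 10 players), which exceeds 1, so the social optimum is full contribution: group total = 3.600 × 580 = 2088.00.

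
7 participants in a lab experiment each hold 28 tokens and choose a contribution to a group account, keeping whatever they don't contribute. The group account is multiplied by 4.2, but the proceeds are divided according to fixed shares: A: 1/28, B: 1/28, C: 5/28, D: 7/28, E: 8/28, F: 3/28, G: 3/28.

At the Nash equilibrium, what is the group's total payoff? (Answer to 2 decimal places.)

Each unit j contributes comes back to j as 4.2 × (j's share), so j prefers to contribute only if that share exceeds 1/4.2 = 0.2381; otherwise keeping the unit dominates.
D and E are above the threshold, contributing 28 each; the remaining 5 contribute 0. Total contributed: 56.
The group account pays out 4.2 × 56 = 235.20 in total (split across the unequal shares, but the aggregate is all that matters for the group sum).
The 5 free-riders keep 28 each, adding 140. Group total = 140 + 235.20 = 375.20.

375.20 tokens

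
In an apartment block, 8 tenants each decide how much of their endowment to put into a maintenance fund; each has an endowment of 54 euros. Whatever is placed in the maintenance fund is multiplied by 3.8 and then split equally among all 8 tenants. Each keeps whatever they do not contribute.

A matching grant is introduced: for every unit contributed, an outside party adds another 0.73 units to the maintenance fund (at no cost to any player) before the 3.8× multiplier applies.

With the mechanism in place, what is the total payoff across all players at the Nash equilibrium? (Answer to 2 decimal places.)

432.00 euros

With the mechanism, a contributed unit returns 3.8 × 1.73 / 8 = 0.8218 per unit of net cost — still below 1 — so contributing 0 remains dominant for every player.
At the Nash equilibrium no one contributes; group total payoff = 8 × 54 = 432.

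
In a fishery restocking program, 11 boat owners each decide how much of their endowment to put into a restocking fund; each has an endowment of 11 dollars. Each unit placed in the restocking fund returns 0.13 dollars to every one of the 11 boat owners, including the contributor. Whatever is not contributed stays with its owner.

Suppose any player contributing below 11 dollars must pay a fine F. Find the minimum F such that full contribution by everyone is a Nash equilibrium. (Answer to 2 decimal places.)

Given the others contribute fully, the best deviation is to contribute 0 (any partial contribution still incurs the fine and gives up units whose private return 0.13 is below 1).
Deviating from 11 to 0 saves 11 dollars but forfeits the deviator's share of the drop in the restocking fund: 0.13 × 11 = 1.43.
So the deviation gain is 11 − 1.43 = 9.57, and the fine must be at least 9.57 dollars to wipe it out.

9.57 dollars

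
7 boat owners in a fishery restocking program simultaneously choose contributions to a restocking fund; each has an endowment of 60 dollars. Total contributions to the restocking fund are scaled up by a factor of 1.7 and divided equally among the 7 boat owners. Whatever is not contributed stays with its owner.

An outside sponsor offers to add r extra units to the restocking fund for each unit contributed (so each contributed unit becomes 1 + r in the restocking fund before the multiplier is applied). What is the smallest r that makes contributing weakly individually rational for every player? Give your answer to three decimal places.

3.118

With matching at rate r, one contributed unit becomes (1 + r) in the restocking fund and returns 1.7 × (1 + r) / 7 to the contributor.
Setting this equal to 1: 1 + r = 7/1.7 = 4.1176.
So the minimum matching rate is r = 4.1176 − 1 = 3.118.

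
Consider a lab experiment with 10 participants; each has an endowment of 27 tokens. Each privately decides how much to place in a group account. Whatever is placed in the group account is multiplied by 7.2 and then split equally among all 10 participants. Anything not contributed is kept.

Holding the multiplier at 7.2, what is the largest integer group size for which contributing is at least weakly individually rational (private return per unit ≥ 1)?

Private return per unit is 7.2/(group size), which is ≥ 1 whenever the group size is ≤ 7.2.
The largest such integer is 7.

7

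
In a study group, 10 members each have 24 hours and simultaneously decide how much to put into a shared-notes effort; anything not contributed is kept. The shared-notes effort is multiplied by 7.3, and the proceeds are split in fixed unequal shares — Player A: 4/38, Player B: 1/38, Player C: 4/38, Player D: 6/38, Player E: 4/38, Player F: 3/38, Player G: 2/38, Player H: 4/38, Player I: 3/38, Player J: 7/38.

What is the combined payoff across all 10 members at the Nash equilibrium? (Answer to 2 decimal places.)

Player j's private return per contributed unit is 7.3 × (j's share). Contributing is weakly dominant for j when that share is at least 1/7.3 = 0.1370, and contributing 0 is dominant otherwise.
The shares above 0.1370 belong to Player D and Player J, contributing 24 each; the remaining 8 contribute 0. Total contributed: 48.
The shared-notes effort pays out 7.3 × 48 = 350.40 in total (split across the unequal shares, but the aggregate is all that matters for the group sum).
The 8 free-riders keep 24 each, adding 192. Group total = 192 + 350.40 = 542.40.

542.40 hours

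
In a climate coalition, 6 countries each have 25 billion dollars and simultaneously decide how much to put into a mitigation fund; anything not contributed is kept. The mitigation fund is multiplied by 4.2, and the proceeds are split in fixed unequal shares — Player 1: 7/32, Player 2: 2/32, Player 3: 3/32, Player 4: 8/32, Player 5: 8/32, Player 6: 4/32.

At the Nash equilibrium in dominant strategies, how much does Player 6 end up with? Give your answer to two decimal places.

51.25 billion dollars

A player with share s gets back 4.2·s per unit contributed, so full contribution is dominant for anyone with s > 1/4.2 = 0.2381 and zero contribution is dominant for anyone below.
Player 4 and Player 5 clear that bar, contributing 25 each; the remaining 4 contribute 0. Total contributed: 50.
Player 6 keeps 25 and receives 4.2 × 50 × 4/32 = 26.25 from the mitigation fund, for a payoff of 51.25.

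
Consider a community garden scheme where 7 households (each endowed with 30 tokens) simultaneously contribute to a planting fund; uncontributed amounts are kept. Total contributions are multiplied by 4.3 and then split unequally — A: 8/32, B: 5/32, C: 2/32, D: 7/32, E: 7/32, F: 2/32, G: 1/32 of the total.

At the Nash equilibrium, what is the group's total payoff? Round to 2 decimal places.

A player with share s gets back 4.3·s per unit contributed, so full contribution is dominant for anyone with s > 1/4.3 = 0.2326 and zero contribution is dominant for anyone below.
The only share above 0.2326 is A's 8/32, contributing 30; the remaining 6 contribute 0. Total contributed: 30.
The planting fund pays out 4.3 × 30 = 129.00 in total (split across the unequal shares, but the aggregate is all that matters for the group sum).
The 6 free-riders keep 30 each, adding 180. Group total = 180 + 129.00 = 309.00.

309.00 tokens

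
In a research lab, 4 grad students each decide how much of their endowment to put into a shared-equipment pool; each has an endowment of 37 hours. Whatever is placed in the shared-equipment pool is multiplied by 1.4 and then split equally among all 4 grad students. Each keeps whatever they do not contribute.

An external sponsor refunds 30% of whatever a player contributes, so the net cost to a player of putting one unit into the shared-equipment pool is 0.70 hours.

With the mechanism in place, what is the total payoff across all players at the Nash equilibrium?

The effective private return is (1.4/4) / 0.70 = 0.5000, which is still under 1, so the mechanism doesn't change anyone's dominant strategy: zero contribution.
At the Nash equilibrium no one contributes; group total payoff = 4 × 37 = 148.

148.00 hours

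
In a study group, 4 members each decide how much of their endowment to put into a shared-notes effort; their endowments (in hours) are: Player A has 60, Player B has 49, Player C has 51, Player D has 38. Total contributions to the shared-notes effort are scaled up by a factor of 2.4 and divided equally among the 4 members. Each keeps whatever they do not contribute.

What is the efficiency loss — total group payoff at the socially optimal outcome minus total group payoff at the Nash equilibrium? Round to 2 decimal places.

277.20 hours

The private return per contributed unit is 2.4/4 = 0.6000 < 1 for every player regardless of endowment, so the Nash equilibrium is zero contribution and the group total is Σ E_j = 60 + 49 + 51 + 38 = 198.
Each contributed unit returns 2.400 to the group, so the social optimum is full contribution by everyone: group total = 2.400 × 198 = 475.20.
Efficiency loss = (2.400 − 1) × 198 = 277.20.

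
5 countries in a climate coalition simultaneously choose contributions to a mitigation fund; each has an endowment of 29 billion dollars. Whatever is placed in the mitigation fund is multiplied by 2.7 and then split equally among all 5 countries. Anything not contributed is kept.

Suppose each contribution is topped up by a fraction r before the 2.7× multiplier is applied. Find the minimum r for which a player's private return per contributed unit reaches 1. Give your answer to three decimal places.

0.852

With matching at rate r, one contributed unit becomes (1 + r) in the mitigation fund and returns 2.7 × (1 + r) / 5 to the contributor.
Setting this equal to 1: 1 + r = 5/2.7 = 1.8519.
So the minimum matching rate is r = 1.8519 − 1 = 0.852.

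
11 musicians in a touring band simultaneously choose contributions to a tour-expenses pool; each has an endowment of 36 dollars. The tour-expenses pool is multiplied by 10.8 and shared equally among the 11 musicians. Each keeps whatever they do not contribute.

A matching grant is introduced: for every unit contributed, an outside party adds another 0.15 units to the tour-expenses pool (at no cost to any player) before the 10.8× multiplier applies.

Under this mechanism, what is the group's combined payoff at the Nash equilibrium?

Under the mechanism each unit contributed yields 10.8 × 1.15 / 11 = 1.1291 back to its contributor per unit of net cost, which exceeds 1, making full contribution the dominant choice for everyone.
So the Nash equilibrium is full contribution by all 11; the group earns 10.8 × 1.15 × 396 = 4918.32.

4918.32 dollars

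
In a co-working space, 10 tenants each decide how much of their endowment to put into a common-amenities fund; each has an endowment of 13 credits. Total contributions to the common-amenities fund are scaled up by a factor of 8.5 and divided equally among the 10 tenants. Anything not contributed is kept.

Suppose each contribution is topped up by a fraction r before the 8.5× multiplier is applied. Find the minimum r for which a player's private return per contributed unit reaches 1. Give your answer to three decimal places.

0.176

With matching at rate r, one contributed unit becomes (1 + r) in the common-amenities fund and returns 8.5 × (1 + r) / 10 to the contributor.
Setting this equal to 1: 1 + r = 10/8.5 = 1.1765.
So the minimum matching rate is r = 1.1765 − 1 = 0.176.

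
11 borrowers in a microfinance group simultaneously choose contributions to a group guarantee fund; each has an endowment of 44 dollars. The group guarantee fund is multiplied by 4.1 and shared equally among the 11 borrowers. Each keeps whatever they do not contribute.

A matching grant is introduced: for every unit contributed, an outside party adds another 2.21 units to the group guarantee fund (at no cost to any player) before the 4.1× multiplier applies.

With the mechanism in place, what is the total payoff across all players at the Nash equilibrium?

Under the mechanism each unit contributed yields 4.1 × 3.21 / 11 = 1.1965 back to its contributor per unit of net cost, which exceeds 1, making full contribution the dominant choice for everyone.
At the Nash equilibrium everyone contributes 44. Group total payoff = 4.1 × 3.21 × 484 = 6369.92.

6369.92 dollars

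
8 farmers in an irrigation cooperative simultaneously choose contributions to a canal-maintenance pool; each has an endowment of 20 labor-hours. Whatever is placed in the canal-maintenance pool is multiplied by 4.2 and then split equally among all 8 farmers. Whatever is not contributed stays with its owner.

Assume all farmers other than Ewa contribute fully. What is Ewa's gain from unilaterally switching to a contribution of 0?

9.50 labor-hours

Switching from a contribution of 20 to 0 lets Ewa keep an extra 20 labor-hours, but lowers the canal-maintenance pool by 20, which costs Ewa their own share of that drop: 4.2/8 × 20 = 10.50.
Net gain = 20 − 10.50 = 9.50. The private return per contributed unit (0.5250) is below 1, so free-riding is indeed the best response regardless of what the others do.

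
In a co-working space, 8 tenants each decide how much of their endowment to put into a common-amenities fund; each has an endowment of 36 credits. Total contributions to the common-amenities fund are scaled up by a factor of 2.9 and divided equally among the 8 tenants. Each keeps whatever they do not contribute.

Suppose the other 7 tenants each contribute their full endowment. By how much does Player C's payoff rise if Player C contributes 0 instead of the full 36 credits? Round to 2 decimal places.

22.95 credits

Switching from a contribution of 36 to 0 lets Player C keep an extra 36 credits, but lowers the common-amenities fund by 36, which costs Player C their own share of that drop: 2.9/8 × 36 = 13.05.
Net gain = 36 − 13.05 = 22.95. The private return per contributed unit (0.3625) is below 1, so free-riding is indeed the best response regardless of what the others do.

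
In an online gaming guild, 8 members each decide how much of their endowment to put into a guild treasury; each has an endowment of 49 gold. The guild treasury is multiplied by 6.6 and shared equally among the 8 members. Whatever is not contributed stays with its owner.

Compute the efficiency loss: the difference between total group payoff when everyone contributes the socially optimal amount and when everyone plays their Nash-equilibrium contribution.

Each contributed unit returns 6.6/8 = 0.8250 to its contributor — below 1 — so contributing 0 is dominant for every player. At the Nash equilibrium everyone keeps their 49, and the group total is 8 × 49 = 392.
Each contributed unit returns 6.600 to the group as a whole (0.8250 to each of 8 players), which exceeds 1, so the social optimum is full contribution: group total = 6.600 × 392 = 2587.20.
Efficiency loss = 2587.20 − 392 = 2195.20.

2195.20 gold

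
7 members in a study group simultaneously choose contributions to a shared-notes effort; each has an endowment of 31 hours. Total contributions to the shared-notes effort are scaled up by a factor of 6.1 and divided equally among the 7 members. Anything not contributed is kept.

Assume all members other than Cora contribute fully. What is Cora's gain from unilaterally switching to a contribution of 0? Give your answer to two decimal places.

3.99 hours

Switching from a contribution of 31 to 0 lets Cora keep an extra 31 hours, but lowers the shared-notes effort by 31, which costs Cora their own share of that drop: 6.1/7 × 31 = 27.01.
Net gain = 31 − 27.01 = 3.99. The private return per contributed unit (0.8714) is below 1, so free-riding is indeed the best response regardless of what the others do.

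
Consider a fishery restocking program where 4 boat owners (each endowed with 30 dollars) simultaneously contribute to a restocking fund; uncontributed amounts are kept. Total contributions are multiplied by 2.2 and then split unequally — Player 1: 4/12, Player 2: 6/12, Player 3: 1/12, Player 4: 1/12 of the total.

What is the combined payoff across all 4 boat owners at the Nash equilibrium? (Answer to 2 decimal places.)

156.00 dollars

Player j's private return per contributed unit is 2.2 × (j's share). Contributing is weakly dominant for j when that share is at least 1/2.2 = 0.4545, and contributing 0 is dominant otherwise.
Only Player 2 (6/12) clears that bar, contributing 30; the remaining 3 contribute 0. Total contributed: 30.
The restocking fund pays out 2.2 × 30 = 66.00 in total (split across the unequal shares, but the aggregate is all that matters for the group sum).
The 3 free-riders keep 30 each, adding 90. Group total = 90 + 66.00 = 156.00.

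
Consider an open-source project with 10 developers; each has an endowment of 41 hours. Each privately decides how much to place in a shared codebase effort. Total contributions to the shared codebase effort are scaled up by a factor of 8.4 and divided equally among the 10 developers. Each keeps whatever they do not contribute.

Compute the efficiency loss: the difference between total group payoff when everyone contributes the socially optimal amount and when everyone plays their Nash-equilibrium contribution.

Each contributed unit returns 8.4/10 = 0.8400 to its contributor — below 1 — so contributing 0 is dominant for every player. At the Nash equilibrium everyone keeps their 41, and the group total is 10 × 41 = 410.
Each contributed unit returns 8.400 to the group as a whole (0.8400 to each of 10 players), which exceeds 1, so the social optimum is full contribution: group total = 8.400 × 410 = 3444.00.
Efficiency loss = 3444.00 − 410 = 3034.00.

3034.00 hours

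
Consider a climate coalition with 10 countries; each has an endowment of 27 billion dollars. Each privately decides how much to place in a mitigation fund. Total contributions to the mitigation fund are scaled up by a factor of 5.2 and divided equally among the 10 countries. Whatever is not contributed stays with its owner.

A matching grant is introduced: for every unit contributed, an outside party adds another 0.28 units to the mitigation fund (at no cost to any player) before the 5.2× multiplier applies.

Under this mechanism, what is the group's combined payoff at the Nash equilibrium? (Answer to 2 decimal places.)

270.00 billion dollars

Even with the mechanism, each unit contributed returns only 5.2 × 1.28 / 10 = 0.6656 per unit of net cost, so contributing nothing is still dominant.
Everyone keeps their endowment and the group total is 10 × 27 = 270.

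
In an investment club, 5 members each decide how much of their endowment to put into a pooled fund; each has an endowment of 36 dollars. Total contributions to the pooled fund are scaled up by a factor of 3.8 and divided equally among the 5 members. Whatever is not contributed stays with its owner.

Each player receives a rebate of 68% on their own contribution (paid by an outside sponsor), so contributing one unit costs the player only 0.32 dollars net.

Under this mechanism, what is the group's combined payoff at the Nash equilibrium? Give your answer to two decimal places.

806.40 dollars

Under the mechanism each unit contributed yields (3.8/5) / 0.32 = 2.3750 back to its contributor per unit of net cost, which exceeds 1, making full contribution the dominant choice for everyone.
So the Nash equilibrium is full contribution by all 5; the group earns 5 × (36 × 0.68 + 3.8 × 36) = 806.40.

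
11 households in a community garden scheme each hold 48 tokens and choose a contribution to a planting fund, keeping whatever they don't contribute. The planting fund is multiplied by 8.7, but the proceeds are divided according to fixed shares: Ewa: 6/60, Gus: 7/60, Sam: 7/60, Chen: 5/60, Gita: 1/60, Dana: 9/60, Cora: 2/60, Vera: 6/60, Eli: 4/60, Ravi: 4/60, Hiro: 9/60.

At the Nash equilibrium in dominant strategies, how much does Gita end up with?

75.84 tokens

Player j's private return per contributed unit is 8.7 × (j's share). Contributing is weakly dominant for j when that share is at least 1/8.7 = 0.1149, and contributing 0 is dominant otherwise.
Gus, Sam, Dana and Hiro are above the threshold, contributing 48 each; the remaining 7 contribute 0. Total contributed: 192.
Gita keeps 48 and receives 8.7 × 192 × 1/60 = 27.84 from the planting fund, for a payoff of 75.84.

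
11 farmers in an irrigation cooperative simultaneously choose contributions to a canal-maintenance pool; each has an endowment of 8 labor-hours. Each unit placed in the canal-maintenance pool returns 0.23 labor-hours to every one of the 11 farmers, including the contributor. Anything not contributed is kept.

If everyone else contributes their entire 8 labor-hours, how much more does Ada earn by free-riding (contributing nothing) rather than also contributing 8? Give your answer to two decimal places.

Switching from a contribution of 8 to 0 lets Ada keep an extra 8 labor-hours, but lowers the canal-maintenance pool by 8, which costs Ada their own share of that drop: 0.23 × 8 = 1.84.
Net gain = 8 − 1.84 = 6.16. The private return per contributed unit (0.23) is below 1, so free-riding is indeed the best response regardless of what the others do.

6.16 labor-hours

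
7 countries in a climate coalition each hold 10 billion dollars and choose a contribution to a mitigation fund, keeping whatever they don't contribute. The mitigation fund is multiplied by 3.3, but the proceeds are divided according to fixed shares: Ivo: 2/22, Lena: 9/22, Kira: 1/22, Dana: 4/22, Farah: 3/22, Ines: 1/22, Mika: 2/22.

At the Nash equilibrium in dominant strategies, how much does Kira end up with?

11.50 billion dollars

A player with share s gets back 3.3·s per unit contributed, so full contribution is dominant for anyone with s > 1/3.3 = 0.3030 and zero contribution is dominant for anyone below.
Only Lena (9/22) clears that bar, contributing 10; the remaining 6 contribute 0. Total contributed: 10.
Kira keeps 10 and receives 3.3 × 10 × 1/22 = 1.50 from the mitigation fund, for a payoff of 11.50.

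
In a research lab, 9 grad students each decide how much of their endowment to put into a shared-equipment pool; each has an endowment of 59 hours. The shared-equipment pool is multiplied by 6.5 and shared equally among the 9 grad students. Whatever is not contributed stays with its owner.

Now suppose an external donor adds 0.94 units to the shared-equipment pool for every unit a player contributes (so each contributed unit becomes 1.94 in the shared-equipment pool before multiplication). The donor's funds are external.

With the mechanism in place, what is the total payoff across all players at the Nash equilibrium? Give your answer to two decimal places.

6695.91 hours

Under the mechanism each unit contributed yields 6.5 × 1.94 / 9 = 1.4011 back to its contributor per unit of net cost, which exceeds 1, making full contribution the dominant choice for everyone.
At the Nash equilibrium everyone contributes 59. Group total payoff = 6.5 × 1.94 × 531 = 6695.91.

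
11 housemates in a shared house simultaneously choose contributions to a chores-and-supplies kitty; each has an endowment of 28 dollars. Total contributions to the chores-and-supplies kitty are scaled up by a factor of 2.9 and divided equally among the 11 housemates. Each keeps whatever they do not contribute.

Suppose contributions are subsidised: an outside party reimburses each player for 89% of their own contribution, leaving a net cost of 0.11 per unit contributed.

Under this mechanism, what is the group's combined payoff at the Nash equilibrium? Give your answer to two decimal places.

With the mechanism, a contributed unit returns (2.9/11) / 0.11 = 2.3967 per unit of net cost to the contributor — now above 1 — so contributing fully is weakly dominant for every player.
So the Nash equilibrium is full contribution by all 11; the group earns 11 × (28 × 0.89 + 2.9 × 28) = 1167.32.

1167.32 dollars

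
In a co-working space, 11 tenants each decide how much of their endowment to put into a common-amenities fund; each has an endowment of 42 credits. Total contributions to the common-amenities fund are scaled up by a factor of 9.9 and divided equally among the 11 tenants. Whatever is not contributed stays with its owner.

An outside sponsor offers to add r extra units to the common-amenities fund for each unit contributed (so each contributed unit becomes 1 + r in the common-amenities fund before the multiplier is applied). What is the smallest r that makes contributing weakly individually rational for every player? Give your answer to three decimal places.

With matching at rate r, one contributed unit becomes (1 + r) in the common-amenities fund and returns 9.9 × (1 + r) / 11 to the contributor.
Setting this equal to 1: 1 + r = 11/9.9 = 1.1111.
So the minimum matching rate is r = 1.1111 − 1 = 0.111.

0.111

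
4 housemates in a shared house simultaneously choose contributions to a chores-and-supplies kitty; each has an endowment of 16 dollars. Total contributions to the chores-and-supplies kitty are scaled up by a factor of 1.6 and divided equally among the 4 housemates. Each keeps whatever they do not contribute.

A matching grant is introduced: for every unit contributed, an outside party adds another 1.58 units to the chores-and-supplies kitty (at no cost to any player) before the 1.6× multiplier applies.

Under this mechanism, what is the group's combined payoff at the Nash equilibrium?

With the mechanism, a contributed unit returns 1.6 × 2.58 / 4 = 1.0320 per unit of net cost to the contributor — now above 1 — so contributing fully is weakly dominant for every player.
At the Nash equilibrium everyone contributes 16. Group total payoff = 1.6 × 2.58 × 64 = 264.19.

264.19 dollars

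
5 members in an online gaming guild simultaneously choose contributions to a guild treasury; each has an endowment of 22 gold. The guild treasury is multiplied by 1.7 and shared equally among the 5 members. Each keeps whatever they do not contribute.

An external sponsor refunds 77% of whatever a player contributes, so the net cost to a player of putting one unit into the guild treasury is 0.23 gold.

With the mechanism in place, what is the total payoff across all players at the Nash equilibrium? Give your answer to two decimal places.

The effective private return per unit is now (1.7/5) / 0.23 = 1.4783 > 1, so every player's dominant strategy flips to full contribution.
At the Nash equilibrium everyone contributes 22. Group total payoff = 5 × (22 × 0.77 + 1.7 × 22) = 271.70.

271.70 gold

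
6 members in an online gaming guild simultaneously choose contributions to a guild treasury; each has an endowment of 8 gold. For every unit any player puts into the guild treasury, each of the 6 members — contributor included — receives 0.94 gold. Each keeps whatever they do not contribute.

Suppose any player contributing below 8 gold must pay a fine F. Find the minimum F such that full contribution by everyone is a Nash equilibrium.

0.48 gold

Given the others contribute fully, the best deviation is to contribute 0 (any partial contribution still incurs the fine and gives up units whose private return 0.94 is below 1).
Deviating from 8 to 0 saves 8 gold but forfeits the deviator's share of the drop in the guild treasury: 0.94 × 8 = 7.52.
So the deviation gain is 8 − 7.52 = 0.48, and the fine must be at least 0.48 gold to wipe it out.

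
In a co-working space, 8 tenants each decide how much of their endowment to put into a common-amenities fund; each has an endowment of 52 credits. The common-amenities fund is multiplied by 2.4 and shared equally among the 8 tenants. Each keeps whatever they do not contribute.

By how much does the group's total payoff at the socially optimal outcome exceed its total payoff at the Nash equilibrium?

Each contributed unit returns 2.4/8 = 0.3000 to its contributor — below 1 — so contributing 0 is dominant for every player. At the Nash equilibrium everyone keeps their 52, and the group total is 8 × 52 = 416.
Each contributed unit returns 2.400 to the group as a whole (0.3000 to each of 8 players), which exceeds 1, so the social optimum is full contribution: group total = 2.400 × 416 = 998.40.
Efficiency loss = 998.40 − 416 = 582.40.

582.40 credits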